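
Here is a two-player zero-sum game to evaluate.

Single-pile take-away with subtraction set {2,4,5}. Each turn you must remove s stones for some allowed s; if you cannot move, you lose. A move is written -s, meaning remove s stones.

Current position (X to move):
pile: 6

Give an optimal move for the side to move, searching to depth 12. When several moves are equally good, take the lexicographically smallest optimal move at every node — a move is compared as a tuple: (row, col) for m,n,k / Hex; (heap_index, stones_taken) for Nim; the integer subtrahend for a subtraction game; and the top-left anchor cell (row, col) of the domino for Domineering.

X's best at [6]: -5

[6] X move#1: -2:-1/4, -4:-1/2, -5:+1/1*
[1] end (terminal -1, O#2); searched 6 to 12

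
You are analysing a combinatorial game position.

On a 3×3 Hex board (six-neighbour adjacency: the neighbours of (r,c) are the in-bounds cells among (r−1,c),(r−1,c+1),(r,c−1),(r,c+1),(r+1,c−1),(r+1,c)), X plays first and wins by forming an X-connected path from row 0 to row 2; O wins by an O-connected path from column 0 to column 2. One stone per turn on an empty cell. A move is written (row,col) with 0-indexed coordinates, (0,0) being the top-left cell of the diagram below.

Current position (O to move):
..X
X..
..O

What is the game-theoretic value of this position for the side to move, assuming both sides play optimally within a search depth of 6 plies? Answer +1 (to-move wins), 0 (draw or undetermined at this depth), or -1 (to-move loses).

[..X/X../..O] O move#1: (0,0):-1/O.X/X../..O*, (0,1):-1/.OX/X../..O, (1,1):-1/..X/XO./..O, (1,2):-1/..X/X.O/..O, (2,0):-1/..X/X../O.O, (2,1):-1/..X/X../.OO
[O.X/X../..O] X move#2: (0,1):+1/OXX/X../..O*, (1,1):+1/O.X/XX./..O, (1,2):+1/O.X/X.X/..O, (2,0):+1/O.X/X../X.O, (2,1):+1/O.X/X../.XO
[OXX/X../..O] O move#3: (1,1):-1/OXX/XO./..O*, (1,2):-1/OXX/X.O/..O, (2,0):-1/OXX/X../O.O, (2,1):-1/OXX/X../.OO
[OXX/XO./..O] X move#4: (1,2):+1/OXX/XOX/..O*, (2,0):+1/OXX/XO./X.O, (2,1):+1/OXX/XO./.XO
[OXX/XOX/..O] O move#5: (2,0):-1/OXX/XOX/O.O*, (2,1):-1/OXX/XOX/.OO
[OXX/XOX/O.O] X move#6: (2,1):+1/OXX/XOX/OXO*
[OXX/XOX/OXO] end (terminal -1, O#7); searched ..X/X../..O to 6

value(..X/X../..O, O) = -1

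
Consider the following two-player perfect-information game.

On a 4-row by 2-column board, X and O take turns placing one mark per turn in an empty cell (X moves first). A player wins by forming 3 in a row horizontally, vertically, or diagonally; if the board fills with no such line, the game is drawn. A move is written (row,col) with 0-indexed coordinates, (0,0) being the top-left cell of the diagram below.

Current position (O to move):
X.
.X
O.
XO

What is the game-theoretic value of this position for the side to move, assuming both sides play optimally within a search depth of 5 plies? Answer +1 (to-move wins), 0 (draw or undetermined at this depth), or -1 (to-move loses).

ply 1, O at X./.X/O./XO | (0,1)=+0→XO/.X/O./XO*; (1,0)=+0→X./OX/O./XO; (2,1)=+0→X./.X/OO/XO
ply 2, X at XO/.X/O./XO | (1,0)=+0→XO/XX/O./XO*; (2,1)=+0→XO/.X/OX/XO
ply 3, O at XO/XX/O./XO | (2,1)=+0→XO/XX/OO/XO*
ply 4: XO/XX/OO/XO is terminal +0 (X); from X./.X/O./XO depth 5

value(X./.X/O./XO, O) = 0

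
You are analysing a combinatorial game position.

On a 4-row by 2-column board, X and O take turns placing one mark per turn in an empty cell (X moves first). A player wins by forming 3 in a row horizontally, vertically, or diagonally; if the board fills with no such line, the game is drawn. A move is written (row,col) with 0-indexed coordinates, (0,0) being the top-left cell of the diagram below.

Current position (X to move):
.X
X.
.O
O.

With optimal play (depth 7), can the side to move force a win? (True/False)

X winning at [.X/X./.O/O.]: False

[.X/X./.O/O.] X move#1: (0,0):+0/XX/X./.O/O.*, (1,1):+0/.X/XX/.O/O., (2,0):+0/.X/X./XO/O., (3,1):+0/.X/X./.O/OX
[XX/X./.O/O.] O move#2: (1,1):-1/XX/XO/.O/O., (2,0):+0/XX/X./OO/O.*, (3,1):-1/XX/X./.O/OO
[XX/X./OO/O.] X move#3: (1,1):+0/XX/XX/OO/O.*, (3,1):+0/XX/X./OO/OX
[XX/XX/OO/O.] O move#4: (3,1):+0/XX/XX/OO/OO*
[XX/XX/OO/OO] end (terminal +0, X#5); searched .X/X./.O/O. to 7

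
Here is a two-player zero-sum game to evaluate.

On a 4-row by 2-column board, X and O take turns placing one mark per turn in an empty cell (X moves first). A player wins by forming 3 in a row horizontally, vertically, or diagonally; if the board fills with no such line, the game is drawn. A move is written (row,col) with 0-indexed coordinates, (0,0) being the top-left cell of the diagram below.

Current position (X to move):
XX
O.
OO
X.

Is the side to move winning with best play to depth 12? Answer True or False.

X winning at [XX/O./OO/X.]: False

ply 1, X at XX/O./OO/X. | (1,1)=+0→XX/OX/OO/X.*; (3,1)=+0→XX/O./OO/XX
ply 2, O at XX/OX/OO/X. | (3,1)=+0→XX/OX/OO/XO*
ply 3: XX/OX/OO/XO is terminal +0 (X); from XX/O./OO/X. depth 12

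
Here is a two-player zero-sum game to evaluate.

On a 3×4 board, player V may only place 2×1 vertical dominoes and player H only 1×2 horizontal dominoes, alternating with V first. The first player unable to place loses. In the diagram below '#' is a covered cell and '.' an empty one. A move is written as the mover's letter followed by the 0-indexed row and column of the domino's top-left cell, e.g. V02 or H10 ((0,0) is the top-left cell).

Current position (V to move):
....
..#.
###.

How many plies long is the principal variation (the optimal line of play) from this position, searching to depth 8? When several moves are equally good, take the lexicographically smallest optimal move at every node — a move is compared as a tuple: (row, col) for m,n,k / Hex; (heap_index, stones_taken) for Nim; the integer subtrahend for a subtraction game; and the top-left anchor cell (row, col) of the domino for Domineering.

p1 V@[..../..#./###.]: V00[#.../#.#./###.]+1* V01[.#../.##./###.]+1 V03[...#/..##/###.]-1 V13[..../..##/####]-1
p2 H@[#.../#.#./###.]: H01[###./#.#./###.]-1* H02[#.##/#.#./###.]-1
p3 V@[###./#.#./###.]: V03[####/#.##/###.]+1* V13[###./#.##/####]+1
p4 H@[####/#.##/###.] terminal -1; root [..../..#./###.] d8

PV length from [..../..#./###.]: 3 plies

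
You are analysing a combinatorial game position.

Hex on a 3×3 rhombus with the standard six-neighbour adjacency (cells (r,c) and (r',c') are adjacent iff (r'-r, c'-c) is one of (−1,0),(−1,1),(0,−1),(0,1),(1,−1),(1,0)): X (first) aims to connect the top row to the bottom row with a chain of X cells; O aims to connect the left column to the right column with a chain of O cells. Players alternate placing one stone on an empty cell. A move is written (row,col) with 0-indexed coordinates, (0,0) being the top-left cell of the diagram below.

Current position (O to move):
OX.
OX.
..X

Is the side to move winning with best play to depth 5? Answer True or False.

O winning at [OX./OX./..X]: False

p1 O@[OX./OX./..X]: (0,2)[OXO/OX./..X]-1* (1,2)[OX./OXO/..X]-1 (2,0)[OX./OX./O.X]-1 (2,1)[OX./OX./.OX]-1
p2 X@[OXO/OX./..X]: (1,2)[OXO/OXX/..X]+1* (2,0)[OXO/OX./X.X]+1 (2,1)[OXO/OX./.XX]+1
p3 O@[OXO/OXX/..X] terminal -1; root [OX./OX./..X] d5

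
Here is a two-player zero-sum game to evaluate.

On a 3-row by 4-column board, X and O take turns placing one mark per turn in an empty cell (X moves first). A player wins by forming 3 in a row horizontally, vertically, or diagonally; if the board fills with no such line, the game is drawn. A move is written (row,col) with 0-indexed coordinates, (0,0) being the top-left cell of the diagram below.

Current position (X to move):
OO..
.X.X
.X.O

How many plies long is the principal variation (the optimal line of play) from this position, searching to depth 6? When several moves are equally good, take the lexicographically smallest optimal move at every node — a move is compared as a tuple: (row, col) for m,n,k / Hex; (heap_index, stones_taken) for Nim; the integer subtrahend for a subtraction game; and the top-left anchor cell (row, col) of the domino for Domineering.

[OO../.X.X/.X.O] X move#1: (0,2):-1/OOX./.X.X/.X.O, (0,3):-1/OO.X/.X.X/.X.O, (1,0):-1/OO../XX.X/.X.O, (1,2):+1/OO../.XXX/.X.O*, (2,0):-1/OO../.X.X/XX.O, (2,2):-1/OO../.X.X/.XXO
[OO../.XXX/.X.O] end (terminal -1, O#2); searched OO../.X.X/.X.O to 6

PV length from [OO../.X.X/.X.O]: 1 ply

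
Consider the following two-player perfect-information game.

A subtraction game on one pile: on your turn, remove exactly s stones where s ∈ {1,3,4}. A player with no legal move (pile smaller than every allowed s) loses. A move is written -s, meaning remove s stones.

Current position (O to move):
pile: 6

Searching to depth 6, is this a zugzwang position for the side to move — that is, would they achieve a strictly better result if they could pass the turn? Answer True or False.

zugzwang(6, O) = False

ply 1, O at 6 | -1=-1→5; -3=-1→3; -4=+1→2*
ply 2, X at 2 | -1=-1→1*
ply 3, O at 1 | -1=+1→0*
ply 4: 0 is terminal -1 (X); from 6 depth 6
pass branch (X moves first from the same position):
  | ply 1, X at 6 | -1=-1→5; -3=-1→3; -4=+1→2*
  | ply 2, O at 2 | -1=-1→1*
  | ply 3, X at 1 | -1=+1→0*
  | ply 4: 0 is terminal -1 (O); from 6 depth 6
O moving scores +1; O passing scores -1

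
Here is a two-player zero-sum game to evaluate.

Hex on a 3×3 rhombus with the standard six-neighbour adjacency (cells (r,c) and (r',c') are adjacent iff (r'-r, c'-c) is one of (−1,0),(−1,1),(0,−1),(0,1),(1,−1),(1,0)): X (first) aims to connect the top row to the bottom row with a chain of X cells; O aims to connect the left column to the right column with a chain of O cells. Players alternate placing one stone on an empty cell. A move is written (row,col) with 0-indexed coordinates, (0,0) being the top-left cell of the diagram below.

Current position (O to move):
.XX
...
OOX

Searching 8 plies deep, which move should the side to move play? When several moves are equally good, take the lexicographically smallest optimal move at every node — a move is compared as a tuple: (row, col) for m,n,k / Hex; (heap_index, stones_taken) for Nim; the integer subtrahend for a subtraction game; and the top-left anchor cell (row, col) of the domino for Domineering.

O's best at [.XX/.../OOX]: (1,2)

[.XX/.../OOX] O move#1: (0,0):-1/OXX/.../OOX, (1,0):-1/.XX/O../OOX, (1,1):-1/.XX/.O./OOX, (1,2):+1/.XX/..O/OOX*
[.XX/..O/OOX] end (terminal -1, X#2); searched .XX/.../OOX to 8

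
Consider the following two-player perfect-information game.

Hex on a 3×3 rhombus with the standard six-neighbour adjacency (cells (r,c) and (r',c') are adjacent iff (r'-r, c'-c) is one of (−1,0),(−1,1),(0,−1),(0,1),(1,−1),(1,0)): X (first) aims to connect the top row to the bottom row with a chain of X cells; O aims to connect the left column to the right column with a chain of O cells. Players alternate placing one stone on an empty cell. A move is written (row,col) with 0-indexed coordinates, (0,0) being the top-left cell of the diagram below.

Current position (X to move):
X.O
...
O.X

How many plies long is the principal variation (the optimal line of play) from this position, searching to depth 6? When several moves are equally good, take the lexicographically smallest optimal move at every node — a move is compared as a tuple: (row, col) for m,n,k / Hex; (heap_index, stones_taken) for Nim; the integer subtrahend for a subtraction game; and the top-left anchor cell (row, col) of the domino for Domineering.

p1 X@[X.O/.../O.X]: (0,1)[XXO/.../O.X]-1 (1,0)[X.O/X../O.X]-1 (1,1)[X.O/.X./O.X]+1* (1,2)[X.O/..X/O.X]-1 (2,1)[X.O/.../OXX]-1
p2 O@[X.O/.X./O.X]: (0,1)[XOO/.X./O.X]-1* (1,0)[X.O/OX./O.X]-1 (1,2)[X.O/.XO/O.X]-1 (2,1)[X.O/.X./OOX]-1
p3 X@[XOO/.X./O.X]: (1,0)[XOO/XX./O.X]+1* (1,2)[XOO/.XX/O.X]-1 (2,1)[XOO/.X./OXX]-1
p4 O@[XOO/XX./O.X]: (1,2)[XOO/XXO/O.X]-1* (2,1)[XOO/XX./OOX]-1
p5 X@[XOO/XXO/O.X]: (2,1)[XOO/XXO/OXX]+1*
p6 O@[XOO/XXO/OXX] terminal -1; root [X.O/.../O.X] d6

PV length from [X.O/.../O.X]: 5 plies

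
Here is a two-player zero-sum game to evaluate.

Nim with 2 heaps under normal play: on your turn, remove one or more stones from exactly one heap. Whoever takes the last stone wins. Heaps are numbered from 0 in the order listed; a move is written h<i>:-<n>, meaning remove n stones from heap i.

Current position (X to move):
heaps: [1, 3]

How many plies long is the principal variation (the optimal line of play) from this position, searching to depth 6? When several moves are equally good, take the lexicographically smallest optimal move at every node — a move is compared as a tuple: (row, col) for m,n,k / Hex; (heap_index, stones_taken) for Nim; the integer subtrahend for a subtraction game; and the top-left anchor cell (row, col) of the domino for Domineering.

PV length from [(1,3)]: 3 plies

ply 1, X at (1,3) | h0:-1=-1→(0,3); h1:-1=-1→(1,2); h1:-2=+1→(1,1)*; h1:-3=-1→(1,0)
ply 2, O at (1,1) | h0:-1=-1→(0,1)*; h1:-1=-1→(1,0)
ply 3, X at (0,1) | h1:-1=+1→(0,0)*
ply 4: (0,0) is terminal -1 (O); from (1,3) depth 6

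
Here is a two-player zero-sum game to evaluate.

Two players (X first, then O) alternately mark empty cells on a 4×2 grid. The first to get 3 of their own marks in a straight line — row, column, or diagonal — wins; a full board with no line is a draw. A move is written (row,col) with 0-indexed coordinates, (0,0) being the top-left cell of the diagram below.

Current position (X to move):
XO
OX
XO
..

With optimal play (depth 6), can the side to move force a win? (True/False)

X winning at [XO/OX/XO/..]: False

p1 X@[XO/OX/XO/..]: (3,0)[XO/OX/XO/X.]+0* (3,1)[XO/OX/XO/.X]+0
p2 O@[XO/OX/XO/X.]: (3,1)[XO/OX/XO/XO]+0*
p3 X@[XO/OX/XO/XO] terminal +0; root [XO/OX/XO/..] d6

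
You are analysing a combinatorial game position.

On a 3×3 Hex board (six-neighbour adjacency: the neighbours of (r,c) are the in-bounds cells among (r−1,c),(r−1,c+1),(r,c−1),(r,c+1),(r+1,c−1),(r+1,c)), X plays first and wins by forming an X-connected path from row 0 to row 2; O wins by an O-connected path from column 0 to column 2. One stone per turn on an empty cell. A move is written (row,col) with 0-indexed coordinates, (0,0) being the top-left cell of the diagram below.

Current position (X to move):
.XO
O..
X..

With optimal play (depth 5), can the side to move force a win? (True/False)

X winning at [.XO/O../X..]: True

[.XO/O../X..] X move#1: (0,0):-1/XXO/O../X.., (1,1):+1/.XO/OX./X..*, (1,2):-1/.XO/O.X/X.., (2,1):-1/.XO/O../XX., (2,2):-1/.XO/O../X.X
[.XO/OX./X..] end (terminal -1, O#2); searched .XO/O../X.. to 5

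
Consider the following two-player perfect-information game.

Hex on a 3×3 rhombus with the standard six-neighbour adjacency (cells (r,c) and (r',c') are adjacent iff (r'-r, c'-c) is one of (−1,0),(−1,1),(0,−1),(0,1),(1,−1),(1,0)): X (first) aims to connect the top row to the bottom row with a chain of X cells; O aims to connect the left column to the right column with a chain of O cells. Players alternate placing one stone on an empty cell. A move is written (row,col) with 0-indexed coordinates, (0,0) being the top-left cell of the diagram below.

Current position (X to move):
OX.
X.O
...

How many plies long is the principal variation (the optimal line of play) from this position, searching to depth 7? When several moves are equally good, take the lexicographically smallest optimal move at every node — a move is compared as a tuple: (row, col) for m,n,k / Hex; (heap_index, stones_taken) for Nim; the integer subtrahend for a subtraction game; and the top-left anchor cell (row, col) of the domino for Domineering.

[OX./X.O/...] X move#1: (0,2):-1/OXX/X.O/..., (1,1):+1/OX./XXO/...*, (2,0):+1/OX./X.O/X.., (2,1):+1/OX./X.O/.X., (2,2):-1/OX./X.O/..X
[OX./XXO/...] O move#2: (0,2):-1/OXO/XXO/...*, (2,0):-1/OX./XXO/O.., (2,1):-1/OX./XXO/.O., (2,2):-1/OX./XXO/..O
[OXO/XXO/...] X move#3: (2,0):+1/OXO/XXO/X..*, (2,1):+1/OXO/XXO/.X., (2,2):+1/OXO/XXO/..X
[OXO/XXO/X..] end (terminal -1, O#4); searched OX./X.O/... to 7

PV length from [OX./X.O/...]: 3 plies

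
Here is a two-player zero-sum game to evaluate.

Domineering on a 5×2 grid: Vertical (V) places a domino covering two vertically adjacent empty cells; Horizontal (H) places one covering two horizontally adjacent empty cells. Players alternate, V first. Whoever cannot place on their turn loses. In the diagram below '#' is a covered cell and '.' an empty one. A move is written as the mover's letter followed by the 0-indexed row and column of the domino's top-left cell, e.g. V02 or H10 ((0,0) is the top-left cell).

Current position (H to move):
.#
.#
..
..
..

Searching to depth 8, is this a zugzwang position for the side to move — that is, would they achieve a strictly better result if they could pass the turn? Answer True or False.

ply 1, H at .#/.#/../../.. | H20=-1→.#/.#/##/../..; H30=+1→.#/.#/../##/..*; H40=-1→.#/.#/../../##
ply 2, V at .#/.#/../##/.. | V00=-1→##/##/../##/..*; V10=-1→.#/##/#./##/..
ply 3, H at ##/##/../##/.. | H20=+1→##/##/##/##/..*; H40=+1→##/##/../##/##
ply 4: ##/##/##/##/.. is terminal -1 (V); from .#/.#/../../.. depth 8
if H skipped the turn, V would face:
~ ply 1, V at .#/.#/../../.. | V00=-1→##/##/../../..; V10=-1→.#/##/#./../..; V20=+1→.#/.#/#./#./..*; V21=+1→.#/.#/.#/.#/..; V30=+1→.#/.#/../#./#.; V31=+1→.#/.#/../.#/.#
~ ply 2, H at .#/.#/#./#./.. | H40=-1→.#/.#/#./#./##*
~ ply 3, V at .#/.#/#./#./## | V00=+1→##/##/#./#./##*; V21=+1→.#/.#/##/##/##
~ ply 4: ##/##/#./#./## is terminal -1 (H); from .#/.#/../../.. depth 8
compare (H): move=+1 vs pass=-1

zugzwang(.#/.#/../../.., H) = False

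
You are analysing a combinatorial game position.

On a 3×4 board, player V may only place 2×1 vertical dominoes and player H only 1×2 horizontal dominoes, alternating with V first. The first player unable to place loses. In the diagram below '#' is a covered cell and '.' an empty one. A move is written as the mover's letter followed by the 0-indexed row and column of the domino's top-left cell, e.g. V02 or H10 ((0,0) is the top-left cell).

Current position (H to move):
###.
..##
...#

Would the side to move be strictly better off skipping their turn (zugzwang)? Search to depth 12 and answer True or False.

zugzwang(###./..##/...#, H) = False

[###./..##/...#] H move#1: H10:+1/###./####/...#*, H20:+1/###./..##/##.#, H21:-1/###./..##/.###
[###./####/...#] end (terminal -1, V#2); searched ###./..##/...# to 12
pass branch (V moves first from the same position):
  | [###./..##/...#] V move#1: V10:-1/###./#.##/#..#, V11:+1/###./.###/.#.#*
  | [###./.###/.#.#] end (terminal -1, H#2); searched ###./..##/...# to 12
H moving scores +1; H passing scores -1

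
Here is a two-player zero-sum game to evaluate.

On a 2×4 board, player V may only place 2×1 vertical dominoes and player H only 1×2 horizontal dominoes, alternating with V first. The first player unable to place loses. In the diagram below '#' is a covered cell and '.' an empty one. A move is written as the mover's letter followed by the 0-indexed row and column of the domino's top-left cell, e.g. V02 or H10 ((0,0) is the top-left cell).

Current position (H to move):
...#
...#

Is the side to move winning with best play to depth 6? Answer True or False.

H winning at [...#/...#]: True

[...#/...#] H move#1: H00:+1/##.#/...#*, H01:+1/.###/...#, H10:+1/...#/##.#, H11:+1/...#/.###
[##.#/...#] V move#2: V02:-1/####/..##*
[####/..##] H move#3: H10:+1/####/####*
[####/####] end (terminal -1, V#4); searched ...#/...# to 6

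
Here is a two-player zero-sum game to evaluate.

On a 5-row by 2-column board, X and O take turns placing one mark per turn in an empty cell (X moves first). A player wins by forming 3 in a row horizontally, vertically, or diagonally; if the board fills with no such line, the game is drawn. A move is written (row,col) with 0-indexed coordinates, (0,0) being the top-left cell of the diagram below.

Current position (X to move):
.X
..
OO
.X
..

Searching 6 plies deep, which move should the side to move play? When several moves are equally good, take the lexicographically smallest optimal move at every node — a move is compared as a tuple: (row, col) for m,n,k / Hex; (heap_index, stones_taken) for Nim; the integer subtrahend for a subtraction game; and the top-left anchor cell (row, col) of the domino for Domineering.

X's best at [.X/../OO/.X/..]: (1,0)

ply 1, X at .X/../OO/.X/.. | (0,0)=-1→XX/../OO/.X/..; (1,0)=+0→.X/X./OO/.X/..*; (1,1)=-1→.X/.X/OO/.X/..; (3,0)=+0→.X/../OO/XX/..; (4,0)=-1→.X/../OO/.X/X.; (4,1)=-1→.X/../OO/.X/.X
ply 2, O at .X/X./OO/.X/.. | (0,0)=+0→OX/X./OO/.X/..*; (1,1)=+0→.X/XO/OO/.X/..; (3,0)=+0→.X/X./OO/OX/..; (4,0)=+0→.X/X./OO/.X/O.; (4,1)=+0→.X/X./OO/.X/.O
ply 3, X at OX/X./OO/.X/.. | (1,1)=+0→OX/XX/OO/.X/..*; (3,0)=+0→OX/X./OO/XX/..; (4,0)=+0→OX/X./OO/.X/X.; (4,1)=+0→OX/X./OO/.X/.X
ply 4, O at OX/XX/OO/.X/.. | (3,0)=+0→OX/XX/OO/OX/..*; (4,0)=+0→OX/XX/OO/.X/O.; (4,1)=+0→OX/XX/OO/.X/.O
ply 5, X at OX/XX/OO/OX/.. | (4,0)=+0→OX/XX/OO/OX/X.*; (4,1)=-1→OX/XX/OO/OX/.X
ply 6, O at OX/XX/OO/OX/X. | (4,1)=+0→OX/XX/OO/OX/XO*
ply 7: OX/XX/OO/OX/XO is terminal +0 (X); from .X/../OO/.X/.. depth 6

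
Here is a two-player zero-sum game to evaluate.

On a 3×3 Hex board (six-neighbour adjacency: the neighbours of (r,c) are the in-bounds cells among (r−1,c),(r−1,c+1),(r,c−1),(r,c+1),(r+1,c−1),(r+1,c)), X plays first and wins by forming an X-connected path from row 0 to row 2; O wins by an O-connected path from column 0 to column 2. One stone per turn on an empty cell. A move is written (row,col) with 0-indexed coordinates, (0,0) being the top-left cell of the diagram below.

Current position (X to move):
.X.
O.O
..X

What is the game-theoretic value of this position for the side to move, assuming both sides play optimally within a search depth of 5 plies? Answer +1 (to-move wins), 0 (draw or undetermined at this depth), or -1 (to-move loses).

ply 1, X at .X./O.O/..X | (0,0)=-1→XX./O.O/..X; (0,2)=-1→.XX/O.O/..X; (1,1)=+1→.X./OXO/..X*; (2,0)=-1→.X./O.O/X.X; (2,1)=-1→.X./O.O/.XX
ply 2, O at .X./OXO/..X | (0,0)=-1→OX./OXO/..X*; (0,2)=-1→.XO/OXO/..X; (2,0)=-1→.X./OXO/O.X; (2,1)=-1→.X./OXO/.OX
ply 3, X at OX./OXO/..X | (0,2)=+1→OXX/OXO/..X*; (2,0)=+1→OX./OXO/X.X; (2,1)=+1→OX./OXO/.XX
ply 4, O at OXX/OXO/..X | (2,0)=-1→OXX/OXO/O.X*; (2,1)=-1→OXX/OXO/.OX
ply 5, X at OXX/OXO/O.X | (2,1)=+1→OXX/OXO/OXX*
ply 6: OXX/OXO/OXX is terminal -1 (O); from .X./O.O/..X depth 5

value(.X./O.O/..X, X) = +1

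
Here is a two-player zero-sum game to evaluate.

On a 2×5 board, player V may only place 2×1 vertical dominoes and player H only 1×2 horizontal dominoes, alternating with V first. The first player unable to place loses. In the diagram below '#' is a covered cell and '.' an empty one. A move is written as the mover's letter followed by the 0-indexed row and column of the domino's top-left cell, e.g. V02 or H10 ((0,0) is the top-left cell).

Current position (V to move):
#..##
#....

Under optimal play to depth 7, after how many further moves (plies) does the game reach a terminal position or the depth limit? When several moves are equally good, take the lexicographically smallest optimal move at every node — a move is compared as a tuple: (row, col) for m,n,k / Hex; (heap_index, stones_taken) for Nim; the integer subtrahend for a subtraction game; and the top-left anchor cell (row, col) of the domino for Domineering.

PV length from [#..##/#....]: 3 plies

[#..##/#....] V move#1: V01:-1/##.##/##..., V02:+1/#.###/#.#..*
[#.###/#.#..] H move#2: H13:-1/#.###/#.###*
[#.###/#.###] V move#3: V01:+1/#####/#####*
[#####/#####] end (terminal -1, H#4); searched #..##/#.... to 7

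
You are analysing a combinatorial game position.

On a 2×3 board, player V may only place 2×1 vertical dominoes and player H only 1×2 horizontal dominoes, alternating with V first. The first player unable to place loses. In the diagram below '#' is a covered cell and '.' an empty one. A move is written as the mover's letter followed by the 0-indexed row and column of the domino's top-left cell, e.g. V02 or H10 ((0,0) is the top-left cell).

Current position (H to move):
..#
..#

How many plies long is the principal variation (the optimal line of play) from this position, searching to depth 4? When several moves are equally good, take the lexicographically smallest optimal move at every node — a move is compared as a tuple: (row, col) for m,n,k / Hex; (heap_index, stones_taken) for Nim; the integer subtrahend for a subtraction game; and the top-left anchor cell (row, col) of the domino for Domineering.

PV length from [..#/..#]: 1 ply

ply 1, H at ..#/..# | H00=+1→###/..#*; H10=+1→..#/###
ply 2: ###/..# is terminal -1 (V); from ..#/..# depth 4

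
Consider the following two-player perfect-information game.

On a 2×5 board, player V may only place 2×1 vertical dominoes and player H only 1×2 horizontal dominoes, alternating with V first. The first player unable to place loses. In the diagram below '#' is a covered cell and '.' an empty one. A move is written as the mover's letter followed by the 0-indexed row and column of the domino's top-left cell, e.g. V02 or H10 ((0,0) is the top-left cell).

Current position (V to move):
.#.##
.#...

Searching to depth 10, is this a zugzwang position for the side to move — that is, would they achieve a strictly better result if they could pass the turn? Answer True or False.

ply 1, V at .#.##/.#... | V00=-1→##.##/##...; V02=+1→.####/.##..*
ply 2, H at .####/.##.. | H13=-1→.####/.####*
ply 3, V at .####/.#### | V00=+1→#####/#####*
ply 4: #####/##### is terminal -1 (H); from .#.##/.#... depth 10
suppose V passes — search the same position with H to move:
pass> ply 1, H at .#.##/.#... | H12=-1→.#.##/.###.*; H13=-1→.#.##/.#.##
pass> ply 2, V at .#.##/.###. | V00=+1→##.##/####.*
pass> ply 3: ##.##/####. is terminal -1 (H); from .#.##/.#... depth 10
for V: play +1, pass +1

zugzwang(.#.##/.#..., V) = False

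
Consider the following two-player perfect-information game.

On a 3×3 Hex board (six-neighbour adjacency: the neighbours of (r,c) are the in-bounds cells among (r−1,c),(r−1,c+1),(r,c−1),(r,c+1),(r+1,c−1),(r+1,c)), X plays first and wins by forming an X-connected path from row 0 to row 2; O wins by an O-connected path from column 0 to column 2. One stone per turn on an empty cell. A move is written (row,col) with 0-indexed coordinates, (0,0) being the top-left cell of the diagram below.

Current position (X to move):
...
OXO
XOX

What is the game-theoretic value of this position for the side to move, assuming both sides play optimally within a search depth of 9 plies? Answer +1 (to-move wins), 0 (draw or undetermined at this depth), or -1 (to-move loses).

value(.../OXO/XOX, X) = +1

p1 X@[.../OXO/XOX]: (0,0)[X../OXO/XOX]+1* (0,1)[.X./OXO/XOX]+1 (0,2)[..X/OXO/XOX]+1
p2 O@[X../OXO/XOX]: (0,1)[XO./OXO/XOX]-1* (0,2)[X.O/OXO/XOX]-1
p3 X@[XO./OXO/XOX]: (0,2)[XOX/OXO/XOX]+1*
p4 O@[XOX/OXO/XOX] terminal -1; root [.../OXO/XOX] d9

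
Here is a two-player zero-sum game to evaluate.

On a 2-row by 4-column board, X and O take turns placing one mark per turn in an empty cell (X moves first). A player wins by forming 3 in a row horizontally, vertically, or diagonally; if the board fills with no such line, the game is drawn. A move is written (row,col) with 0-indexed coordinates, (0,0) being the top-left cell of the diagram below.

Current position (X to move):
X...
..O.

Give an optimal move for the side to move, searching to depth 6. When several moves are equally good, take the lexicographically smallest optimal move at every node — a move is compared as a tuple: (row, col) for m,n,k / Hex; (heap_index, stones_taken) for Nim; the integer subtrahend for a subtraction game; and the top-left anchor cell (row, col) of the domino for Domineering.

X's best at [X.../..O.]: (0,1)

ply 1, X at X.../..O. | (0,1)=+0→XX../..O.*; (0,2)=+0→X.X./..O.; (0,3)=-1→X..X/..O.; (1,0)=+0→X.../X.O.; (1,1)=+0→X.../.XO.; (1,3)=+0→X.../..OX
ply 2, O at XX../..O. | (0,2)=+0→XXO./..O.*; (0,3)=-1→XX.O/..O.; (1,0)=-1→XX../O.O.; (1,1)=-1→XX../.OO.; (1,3)=-1→XX../..OO
ply 3, X at XXO./..O. | (0,3)=-1→XXOX/..O.; (1,0)=+0→XXO./X.O.*; (1,1)=+0→XXO./.XO.; (1,3)=+0→XXO./..OX
ply 4, O at XXO./X.O. | (0,3)=+0→XXOO/X.O.*; (1,1)=+0→XXO./XOO.; (1,3)=+0→XXO./X.OO
ply 5, X at XXOO/X.O. | (1,1)=+0→XXOO/XXO.*; (1,3)=+0→XXOO/X.OX
ply 6, O at XXOO/XXO. | (1,3)=+0→XXOO/XXOO*
ply 7: XXOO/XXOO is terminal +0 (X); from X.../..O. depth 6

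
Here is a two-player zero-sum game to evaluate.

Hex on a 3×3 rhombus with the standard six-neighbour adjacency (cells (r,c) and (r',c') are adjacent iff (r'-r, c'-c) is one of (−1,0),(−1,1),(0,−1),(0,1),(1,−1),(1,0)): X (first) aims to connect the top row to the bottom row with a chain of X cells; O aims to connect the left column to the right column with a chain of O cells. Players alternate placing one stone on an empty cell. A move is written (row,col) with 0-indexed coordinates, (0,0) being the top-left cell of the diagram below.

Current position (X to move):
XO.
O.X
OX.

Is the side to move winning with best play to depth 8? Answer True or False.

X winning at [XO./O.X/OX.]: True

[XO./O.X/OX.] X move#1: (0,2):+1/XOX/O.X/OX.*, (1,1):-1/XO./OXX/OX., (2,2):-1/XO./O.X/OXX
[XOX/O.X/OX.] end (terminal -1, O#2); searched XO./O.X/OX. to 8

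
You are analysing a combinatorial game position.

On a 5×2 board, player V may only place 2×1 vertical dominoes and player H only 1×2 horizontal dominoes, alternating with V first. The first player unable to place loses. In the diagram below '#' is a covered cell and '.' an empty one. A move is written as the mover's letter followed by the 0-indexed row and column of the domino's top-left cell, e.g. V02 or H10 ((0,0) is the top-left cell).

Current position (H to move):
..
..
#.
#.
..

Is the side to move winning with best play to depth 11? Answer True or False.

[../../#./#./..] H move#1: H00:+1/##/../#./#./..*, H10:+1/../##/#./#./.., H40:-1/../../#./#./##
[##/../#./#./..] V move#2: V11:-1/##/.#/##/#./..*, V21:-1/##/../##/##/.., V31:-1/##/../#./##/.#
[##/.#/##/#./..] H move#3: H40:+1/##/.#/##/#./##*
[##/.#/##/#./##] end (terminal -1, V#4); searched ../../#./#./.. to 11

H winning at [../../#./#./..]: True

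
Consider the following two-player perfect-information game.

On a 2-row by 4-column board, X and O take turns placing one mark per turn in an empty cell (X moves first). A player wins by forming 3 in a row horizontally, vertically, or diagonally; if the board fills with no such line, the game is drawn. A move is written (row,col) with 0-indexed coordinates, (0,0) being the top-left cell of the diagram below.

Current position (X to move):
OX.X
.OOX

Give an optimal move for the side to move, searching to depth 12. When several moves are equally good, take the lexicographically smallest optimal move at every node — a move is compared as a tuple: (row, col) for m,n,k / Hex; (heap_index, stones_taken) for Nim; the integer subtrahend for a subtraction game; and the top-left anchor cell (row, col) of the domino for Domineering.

ply 1, X at OX.X/.OOX | (0,2)=+1→OXXX/.OOX*; (1,0)=+0→OX.X/XOOX
ply 2: OXXX/.OOX is terminal -1 (O); from OX.X/.OOX depth 12

X's best at [OX.X/.OOX]: (0,2)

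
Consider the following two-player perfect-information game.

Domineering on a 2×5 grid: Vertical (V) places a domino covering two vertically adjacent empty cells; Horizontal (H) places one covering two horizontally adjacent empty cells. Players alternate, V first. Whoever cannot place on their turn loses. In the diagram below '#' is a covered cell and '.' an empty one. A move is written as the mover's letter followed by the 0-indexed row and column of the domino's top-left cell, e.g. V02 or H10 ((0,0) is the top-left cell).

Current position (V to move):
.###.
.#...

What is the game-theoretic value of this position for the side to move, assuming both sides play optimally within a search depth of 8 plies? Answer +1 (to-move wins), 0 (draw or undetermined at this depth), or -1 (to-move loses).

ply 1, V at .###./.#... | V00=-1→####./##...; V04=+1→.####/.#..#*
ply 2, H at .####/.#..# | H12=-1→.####/.####*
ply 3, V at .####/.#### | V00=+1→#####/#####*
ply 4: #####/##### is terminal -1 (H); from .###./.#... depth 8

value(.###./.#..., V) = +1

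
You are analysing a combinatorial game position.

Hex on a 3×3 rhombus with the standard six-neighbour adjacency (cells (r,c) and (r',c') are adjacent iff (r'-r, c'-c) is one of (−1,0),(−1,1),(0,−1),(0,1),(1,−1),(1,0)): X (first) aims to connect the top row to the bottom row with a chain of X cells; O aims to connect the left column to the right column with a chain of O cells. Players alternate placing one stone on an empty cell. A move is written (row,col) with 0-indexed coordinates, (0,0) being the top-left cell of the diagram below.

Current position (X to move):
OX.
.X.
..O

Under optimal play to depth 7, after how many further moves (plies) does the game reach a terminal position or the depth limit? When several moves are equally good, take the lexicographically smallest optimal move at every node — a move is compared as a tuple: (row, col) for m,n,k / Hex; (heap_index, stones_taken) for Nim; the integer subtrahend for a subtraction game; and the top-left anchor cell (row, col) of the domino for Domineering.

PV length from [OX./.X./..O]: 5 plies

ply 1, X at OX./.X./..O | (0,2)=+1→OXX/.X./..O*; (1,0)=+1→OX./XX./..O; (1,2)=+1→OX./.XX/..O; (2,0)=+1→OX./.X./X.O; (2,1)=+1→OX./.X./.XO
ply 2, O at OXX/.X./..O | (1,0)=-1→OXX/OX./..O*; (1,2)=-1→OXX/.XO/..O; (2,0)=-1→OXX/.X./O.O; (2,1)=-1→OXX/.X./.OO
ply 3, X at OXX/OX./..O | (1,2)=+1→OXX/OXX/..O*; (2,0)=+1→OXX/OX./X.O; (2,1)=+1→OXX/OX./.XO
ply 4, O at OXX/OXX/..O | (2,0)=-1→OXX/OXX/O.O*; (2,1)=-1→OXX/OXX/.OO
ply 5, X at OXX/OXX/O.O | (2,1)=+1→OXX/OXX/OXO*
ply 6: OXX/OXX/OXO is terminal -1 (O); from OX./.X./..O depth 7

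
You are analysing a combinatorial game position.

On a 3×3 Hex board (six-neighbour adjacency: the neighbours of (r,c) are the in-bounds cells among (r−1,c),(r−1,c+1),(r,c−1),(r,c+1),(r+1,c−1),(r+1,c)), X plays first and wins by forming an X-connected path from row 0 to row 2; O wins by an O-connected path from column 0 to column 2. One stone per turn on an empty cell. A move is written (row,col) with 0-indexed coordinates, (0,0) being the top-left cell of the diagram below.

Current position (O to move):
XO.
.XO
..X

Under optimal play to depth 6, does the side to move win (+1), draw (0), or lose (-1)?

value(XO./.XO/..X, O) = -1

p1 O@[XO./.XO/..X]: (0,2)[XOO/.XO/..X]-1* (1,0)[XO./OXO/..X]-1 (2,0)[XO./.XO/O.X]-1 (2,1)[XO./.XO/.OX]-1
p2 X@[XOO/.XO/..X]: (1,0)[XOO/XXO/..X]+1* (2,0)[XOO/.XO/X.X]-1 (2,1)[XOO/.XO/.XX]-1
p3 O@[XOO/XXO/..X]: (2,0)[XOO/XXO/O.X]-1* (2,1)[XOO/XXO/.OX]-1
p4 X@[XOO/XXO/O.X]: (2,1)[XOO/XXO/OXX]+1*
p5 O@[XOO/XXO/OXX] terminal -1; root [XO./.XO/..X] d6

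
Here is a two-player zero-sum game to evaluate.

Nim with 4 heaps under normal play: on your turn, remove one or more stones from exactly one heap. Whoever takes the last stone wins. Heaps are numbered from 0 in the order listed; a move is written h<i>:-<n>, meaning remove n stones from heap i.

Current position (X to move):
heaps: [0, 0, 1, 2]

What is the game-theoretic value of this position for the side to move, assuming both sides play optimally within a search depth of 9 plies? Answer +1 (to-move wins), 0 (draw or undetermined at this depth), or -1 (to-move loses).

value((0,0,1,2), X) = +1

ply 1, X at (0,0,1,2) | h2:-1=-1→(0,0,0,2); h3:-1=+1→(0,0,1,1)*; h3:-2=-1→(0,0,1,0)
ply 2, O at (0,0,1,1) | h2:-1=-1→(0,0,0,1)*; h3:-1=-1→(0,0,1,0)
ply 3, X at (0,0,0,1) | h3:-1=+1→(0,0,0,0)*
ply 4: (0,0,0,0) is terminal -1 (O); from (0,0,1,2) depth 9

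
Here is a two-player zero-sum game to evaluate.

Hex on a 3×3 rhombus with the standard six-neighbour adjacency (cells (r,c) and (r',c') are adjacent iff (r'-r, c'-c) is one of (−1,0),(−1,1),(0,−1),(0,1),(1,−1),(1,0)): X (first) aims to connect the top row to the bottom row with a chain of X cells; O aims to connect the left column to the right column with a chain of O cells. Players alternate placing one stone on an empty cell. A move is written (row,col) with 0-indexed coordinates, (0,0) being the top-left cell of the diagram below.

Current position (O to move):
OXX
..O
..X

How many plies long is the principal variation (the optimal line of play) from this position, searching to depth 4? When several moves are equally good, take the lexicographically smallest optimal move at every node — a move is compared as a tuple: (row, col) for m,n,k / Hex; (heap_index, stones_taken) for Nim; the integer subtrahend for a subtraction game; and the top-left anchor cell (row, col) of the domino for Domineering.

PV length from [OXX/..O/..X]: 3 plies

p1 O@[OXX/..O/..X]: (1,0)[OXX/O.O/..X]-1 (1,1)[OXX/.OO/..X]+1* (2,0)[OXX/..O/O.X]+1 (2,1)[OXX/..O/.OX]-1
p2 X@[OXX/.OO/..X]: (1,0)[OXX/XOO/..X]-1* (2,0)[OXX/.OO/X.X]-1 (2,1)[OXX/.OO/.XX]-1
p3 O@[OXX/XOO/..X]: (2,0)[OXX/XOO/O.X]+1* (2,1)[OXX/XOO/.OX]-1
p4 X@[OXX/XOO/O.X] terminal -1; root [OXX/..O/..X] d4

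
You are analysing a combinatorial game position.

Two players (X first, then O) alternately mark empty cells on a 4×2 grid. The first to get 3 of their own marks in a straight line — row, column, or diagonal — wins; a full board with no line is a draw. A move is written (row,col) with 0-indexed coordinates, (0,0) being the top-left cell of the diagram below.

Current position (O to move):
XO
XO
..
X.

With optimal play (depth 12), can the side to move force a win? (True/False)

O winning at [XO/XO/../X.]: True

[XO/XO/../X.] O move#1: (2,0):+0/XO/XO/O./X., (2,1):+1/XO/XO/.O/X.*, (3,1):-1/XO/XO/../XO
[XO/XO/.O/X.] end (terminal -1, X#2); searched XO/XO/../X. to 12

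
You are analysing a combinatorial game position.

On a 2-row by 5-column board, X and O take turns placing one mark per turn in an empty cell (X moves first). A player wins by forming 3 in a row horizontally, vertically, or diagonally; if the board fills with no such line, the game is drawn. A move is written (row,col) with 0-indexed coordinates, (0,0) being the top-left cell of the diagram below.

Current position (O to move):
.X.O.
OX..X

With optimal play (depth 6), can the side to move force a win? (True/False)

ply 1, O at .X.O./OX..X | (0,0)=+0→OX.O./OX..X*; (0,2)=+0→.XOO./OX..X; (0,4)=+0→.X.OO/OX..X; (1,2)=+0→.X.O./OXO.X; (1,3)=+0→.X.O./OX.OX
ply 2, X at OX.O./OX..X | (0,2)=+0→OXXO./OX..X*; (0,4)=+0→OX.OX/OX..X; (1,2)=+0→OX.O./OXX.X; (1,3)=+0→OX.O./OX.XX
ply 3, O at OXXO./OX..X | (0,4)=+0→OXXOO/OX..X*; (1,2)=+0→OXXO./OXO.X; (1,3)=+0→OXXO./OX.OX
ply 4, X at OXXOO/OX..X | (1,2)=+0→OXXOO/OXX.X*; (1,3)=+0→OXXOO/OX.XX
ply 5, O at OXXOO/OXX.X | (1,3)=+0→OXXOO/OXXOX*
ply 6: OXXOO/OXXOX is terminal +0 (X); from .X.O./OX..X depth 6

O winning at [.X.O./OX..X]: False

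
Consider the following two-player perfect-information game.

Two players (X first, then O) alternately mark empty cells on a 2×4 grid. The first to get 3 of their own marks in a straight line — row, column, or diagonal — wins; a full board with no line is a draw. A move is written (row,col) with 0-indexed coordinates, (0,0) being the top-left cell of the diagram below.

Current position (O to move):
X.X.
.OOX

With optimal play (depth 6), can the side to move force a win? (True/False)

[X.X./.OOX] O move#1: (0,1):+0/XOX./.OOX, (0,3):-1/X.XO/.OOX, (1,0):+1/X.X./OOOX*
[X.X./OOOX] end (terminal -1, X#2); searched X.X./.OOX to 6

O winning at [X.X./.OOX]: True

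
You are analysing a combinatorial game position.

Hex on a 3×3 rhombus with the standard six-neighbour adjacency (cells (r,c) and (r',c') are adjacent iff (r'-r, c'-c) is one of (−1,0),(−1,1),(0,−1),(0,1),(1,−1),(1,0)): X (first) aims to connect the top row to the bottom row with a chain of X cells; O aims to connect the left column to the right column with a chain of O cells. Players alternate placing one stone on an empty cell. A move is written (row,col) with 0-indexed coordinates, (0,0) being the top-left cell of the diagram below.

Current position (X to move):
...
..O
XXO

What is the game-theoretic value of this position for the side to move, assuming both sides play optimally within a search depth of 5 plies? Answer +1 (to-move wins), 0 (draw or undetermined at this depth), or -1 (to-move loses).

ply 1, X at .../..O/XXO | (0,0)=+1→X../..O/XXO*; (0,1)=+1→.X./..O/XXO; (0,2)=+1→..X/..O/XXO; (1,0)=+1→.../X.O/XXO; (1,1)=+1→.../.XO/XXO
ply 2, O at X../..O/XXO | (0,1)=-1→XO./..O/XXO*; (0,2)=-1→X.O/..O/XXO; (1,0)=-1→X../O.O/XXO; (1,1)=-1→X../.OO/XXO
ply 3, X at XO./..O/XXO | (0,2)=+1→XOX/..O/XXO*; (1,0)=+1→XO./X.O/XXO; (1,1)=+1→XO./.XO/XXO
ply 4, O at XOX/..O/XXO | (1,0)=-1→XOX/O.O/XXO*; (1,1)=-1→XOX/.OO/XXO
ply 5, X at XOX/O.O/XXO | (1,1)=+1→XOX/OXO/XXO*
ply 6: XOX/OXO/XXO is terminal -1 (O); from .../..O/XXO depth 5

value(.../..O/XXO, X) = +1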